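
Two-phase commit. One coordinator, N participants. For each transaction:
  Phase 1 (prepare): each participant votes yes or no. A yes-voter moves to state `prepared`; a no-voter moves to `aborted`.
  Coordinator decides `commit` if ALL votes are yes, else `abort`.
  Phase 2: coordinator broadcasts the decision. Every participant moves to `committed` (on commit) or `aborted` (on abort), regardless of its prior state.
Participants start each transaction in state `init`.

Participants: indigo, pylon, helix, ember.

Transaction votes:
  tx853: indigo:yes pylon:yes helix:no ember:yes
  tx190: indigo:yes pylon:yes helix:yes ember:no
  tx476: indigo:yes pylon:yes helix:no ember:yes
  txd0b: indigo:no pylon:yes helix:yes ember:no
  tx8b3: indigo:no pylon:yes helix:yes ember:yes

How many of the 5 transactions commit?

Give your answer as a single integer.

Answer: 0

Derivation:
tx853: no from helix -> abort (commits=0)
tx190: no from ember -> abort (commits=0)
tx476: no from helix -> abort (commits=0)
txd0b: no from indigo, ember -> abort (commits=0)
tx8b3: no from indigo -> abort (commits=0)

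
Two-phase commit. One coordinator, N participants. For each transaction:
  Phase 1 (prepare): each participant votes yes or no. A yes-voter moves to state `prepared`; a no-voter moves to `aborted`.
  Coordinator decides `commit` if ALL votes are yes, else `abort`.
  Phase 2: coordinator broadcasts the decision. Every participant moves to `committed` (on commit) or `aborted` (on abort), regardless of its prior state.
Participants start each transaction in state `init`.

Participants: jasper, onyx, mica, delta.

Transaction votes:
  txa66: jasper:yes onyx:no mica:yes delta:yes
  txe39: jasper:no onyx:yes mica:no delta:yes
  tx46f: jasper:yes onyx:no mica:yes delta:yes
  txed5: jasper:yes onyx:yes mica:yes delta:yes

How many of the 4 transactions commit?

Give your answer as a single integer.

txa66: no from onyx -> abort (commits=0)
txe39: no from jasper, mica -> abort (commits=0)
tx46f: no from onyx -> abort (commits=0)
txed5: all yes -> commit (commits=1)

Answer: 1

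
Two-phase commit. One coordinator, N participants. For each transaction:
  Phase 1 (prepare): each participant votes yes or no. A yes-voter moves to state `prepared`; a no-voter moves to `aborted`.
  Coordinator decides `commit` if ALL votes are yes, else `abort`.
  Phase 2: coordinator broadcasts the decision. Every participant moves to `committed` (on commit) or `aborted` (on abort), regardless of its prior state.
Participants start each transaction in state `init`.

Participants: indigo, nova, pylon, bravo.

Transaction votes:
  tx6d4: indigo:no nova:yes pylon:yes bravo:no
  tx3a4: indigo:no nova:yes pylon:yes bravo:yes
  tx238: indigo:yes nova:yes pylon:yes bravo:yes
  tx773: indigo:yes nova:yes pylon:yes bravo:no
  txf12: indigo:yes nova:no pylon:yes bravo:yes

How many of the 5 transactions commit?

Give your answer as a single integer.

tx6d4: no from indigo, bravo -> abort (commits=0)
tx3a4: no from indigo -> abort (commits=0)
tx238: all yes -> commit (commits=1)
tx773: no from bravo -> abort (commits=1)
txf12: no from nova -> abort (commits=1)

Answer: 1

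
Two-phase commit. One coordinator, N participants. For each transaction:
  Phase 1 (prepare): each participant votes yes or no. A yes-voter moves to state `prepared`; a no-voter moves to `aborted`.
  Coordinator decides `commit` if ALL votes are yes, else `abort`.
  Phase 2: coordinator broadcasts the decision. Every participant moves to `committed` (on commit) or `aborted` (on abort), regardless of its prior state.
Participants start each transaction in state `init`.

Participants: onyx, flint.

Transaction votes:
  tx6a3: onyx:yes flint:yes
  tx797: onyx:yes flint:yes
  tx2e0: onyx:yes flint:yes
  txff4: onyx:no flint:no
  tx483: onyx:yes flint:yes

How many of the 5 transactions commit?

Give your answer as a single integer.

tx6a3: all yes -> commit (commits=1)
tx797: all yes -> commit (commits=2)
tx2e0: all yes -> commit (commits=3)
txff4: no from onyx, flint -> abort (commits=3)
tx483: all yes -> commit (commits=4)

Answer: 4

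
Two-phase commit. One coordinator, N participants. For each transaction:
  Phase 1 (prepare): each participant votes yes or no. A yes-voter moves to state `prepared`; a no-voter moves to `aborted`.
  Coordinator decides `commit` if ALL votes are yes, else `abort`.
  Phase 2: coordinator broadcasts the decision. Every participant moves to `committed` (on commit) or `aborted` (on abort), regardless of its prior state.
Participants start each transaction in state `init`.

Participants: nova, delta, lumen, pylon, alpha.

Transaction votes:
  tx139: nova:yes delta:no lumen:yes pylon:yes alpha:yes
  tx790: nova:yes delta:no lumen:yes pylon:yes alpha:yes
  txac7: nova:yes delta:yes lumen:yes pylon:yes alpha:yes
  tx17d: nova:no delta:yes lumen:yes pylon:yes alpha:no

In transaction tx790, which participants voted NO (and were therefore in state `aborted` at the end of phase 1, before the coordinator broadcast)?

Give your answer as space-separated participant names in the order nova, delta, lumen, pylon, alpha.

Answer: delta

Derivation:
Txn tx790 phase 1: nova yes -> prepared; delta no -> aborted; lumen yes -> prepared; pylon yes -> prepared; alpha yes -> prepared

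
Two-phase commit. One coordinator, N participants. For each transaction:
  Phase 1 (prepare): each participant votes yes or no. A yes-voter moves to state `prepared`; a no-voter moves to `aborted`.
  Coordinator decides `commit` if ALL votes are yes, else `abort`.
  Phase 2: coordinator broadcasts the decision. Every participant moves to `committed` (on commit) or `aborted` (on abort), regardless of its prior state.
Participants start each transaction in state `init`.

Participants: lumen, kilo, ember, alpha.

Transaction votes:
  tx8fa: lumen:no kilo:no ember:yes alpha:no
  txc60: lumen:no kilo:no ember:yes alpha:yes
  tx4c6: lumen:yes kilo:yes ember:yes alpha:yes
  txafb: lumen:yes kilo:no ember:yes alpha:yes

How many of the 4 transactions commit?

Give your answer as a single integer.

Answer: 1

Derivation:
tx8fa: no from lumen, kilo, alpha -> abort (commits=0)
txc60: no from lumen, kilo -> abort (commits=0)
tx4c6: all yes -> commit (commits=1)
txafb: no from kilo -> abort (commits=1)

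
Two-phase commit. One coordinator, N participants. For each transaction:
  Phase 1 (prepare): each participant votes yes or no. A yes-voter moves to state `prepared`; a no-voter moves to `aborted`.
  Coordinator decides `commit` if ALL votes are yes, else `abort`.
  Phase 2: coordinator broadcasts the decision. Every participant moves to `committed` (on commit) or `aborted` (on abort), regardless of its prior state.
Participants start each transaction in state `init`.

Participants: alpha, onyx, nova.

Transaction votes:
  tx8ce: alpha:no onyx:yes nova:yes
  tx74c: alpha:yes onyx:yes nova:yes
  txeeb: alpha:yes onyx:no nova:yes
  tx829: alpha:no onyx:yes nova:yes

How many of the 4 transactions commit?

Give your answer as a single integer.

tx8ce: no from alpha -> abort (commits=0)
tx74c: all yes -> commit (commits=1)
txeeb: no from onyx -> abort (commits=1)
tx829: no from alpha -> abort (commits=1)

Answer: 1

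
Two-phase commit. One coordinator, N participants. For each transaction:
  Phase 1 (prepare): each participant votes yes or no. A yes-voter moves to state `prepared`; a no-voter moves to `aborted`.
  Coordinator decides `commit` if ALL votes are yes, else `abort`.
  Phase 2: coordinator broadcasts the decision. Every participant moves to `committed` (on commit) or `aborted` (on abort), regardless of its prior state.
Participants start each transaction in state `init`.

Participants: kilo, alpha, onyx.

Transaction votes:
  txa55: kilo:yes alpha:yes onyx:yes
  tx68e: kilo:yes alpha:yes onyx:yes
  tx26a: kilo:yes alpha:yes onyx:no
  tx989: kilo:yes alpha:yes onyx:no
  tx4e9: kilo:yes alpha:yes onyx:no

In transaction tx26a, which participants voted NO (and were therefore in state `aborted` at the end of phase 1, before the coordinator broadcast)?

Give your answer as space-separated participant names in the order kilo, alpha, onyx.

Txn tx26a phase 1: kilo yes -> prepared; alpha yes -> prepared; onyx no -> aborted

Answer: onyx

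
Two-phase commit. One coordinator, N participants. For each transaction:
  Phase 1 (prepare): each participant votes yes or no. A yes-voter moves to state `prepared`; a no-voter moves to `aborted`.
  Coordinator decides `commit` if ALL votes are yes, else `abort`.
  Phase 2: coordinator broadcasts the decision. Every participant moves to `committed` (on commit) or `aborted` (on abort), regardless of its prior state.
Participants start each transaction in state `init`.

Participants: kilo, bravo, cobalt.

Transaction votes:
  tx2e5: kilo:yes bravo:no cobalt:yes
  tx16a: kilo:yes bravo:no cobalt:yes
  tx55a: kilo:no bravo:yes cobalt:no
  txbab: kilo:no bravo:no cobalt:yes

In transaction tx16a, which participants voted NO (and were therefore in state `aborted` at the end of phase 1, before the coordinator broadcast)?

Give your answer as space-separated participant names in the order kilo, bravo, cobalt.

Txn tx16a phase 1: kilo yes -> prepared; bravo no -> aborted; cobalt yes -> prepared

Answer: bravo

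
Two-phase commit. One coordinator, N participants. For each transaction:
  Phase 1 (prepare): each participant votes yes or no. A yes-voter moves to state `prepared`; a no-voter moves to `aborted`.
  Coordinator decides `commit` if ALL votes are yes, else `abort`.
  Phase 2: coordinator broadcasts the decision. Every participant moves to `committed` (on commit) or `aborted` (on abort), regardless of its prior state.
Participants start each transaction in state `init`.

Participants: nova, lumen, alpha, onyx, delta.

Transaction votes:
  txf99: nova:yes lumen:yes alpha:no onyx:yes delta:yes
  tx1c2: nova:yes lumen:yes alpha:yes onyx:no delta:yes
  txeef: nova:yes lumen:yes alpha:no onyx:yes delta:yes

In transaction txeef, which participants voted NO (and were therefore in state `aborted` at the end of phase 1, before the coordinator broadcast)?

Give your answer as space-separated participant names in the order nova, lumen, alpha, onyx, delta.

Answer: alpha

Derivation:
Txn txeef phase 1: nova yes -> prepared; lumen yes -> prepared; alpha no -> aborted; onyx yes -> prepared; delta yes -> prepared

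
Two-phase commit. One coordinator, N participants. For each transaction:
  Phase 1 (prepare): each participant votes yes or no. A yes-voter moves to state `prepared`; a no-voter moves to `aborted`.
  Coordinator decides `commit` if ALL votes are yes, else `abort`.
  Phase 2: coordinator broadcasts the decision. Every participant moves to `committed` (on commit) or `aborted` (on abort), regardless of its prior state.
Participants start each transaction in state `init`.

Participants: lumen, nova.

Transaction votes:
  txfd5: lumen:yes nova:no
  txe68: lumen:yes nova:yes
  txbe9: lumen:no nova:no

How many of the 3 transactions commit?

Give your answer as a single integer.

txfd5: no from nova -> abort (commits=0)
txe68: all yes -> commit (commits=1)
txbe9: no from lumen, nova -> abort (commits=1)

Answer: 1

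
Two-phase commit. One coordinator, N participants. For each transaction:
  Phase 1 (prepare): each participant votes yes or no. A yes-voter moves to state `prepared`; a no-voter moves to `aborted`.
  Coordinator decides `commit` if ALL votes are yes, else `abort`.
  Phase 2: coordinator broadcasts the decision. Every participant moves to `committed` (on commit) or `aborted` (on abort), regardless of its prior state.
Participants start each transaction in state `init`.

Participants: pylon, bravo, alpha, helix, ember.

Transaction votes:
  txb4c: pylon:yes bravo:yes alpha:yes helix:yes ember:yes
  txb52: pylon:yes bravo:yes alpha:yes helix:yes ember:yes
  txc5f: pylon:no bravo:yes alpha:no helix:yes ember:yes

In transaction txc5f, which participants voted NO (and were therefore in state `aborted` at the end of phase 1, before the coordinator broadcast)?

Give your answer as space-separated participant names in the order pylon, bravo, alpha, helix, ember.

Txn txc5f phase 1: pylon no -> aborted; bravo yes -> prepared; alpha no -> aborted; helix yes -> prepared; ember yes -> prepared

Answer: pylon alpha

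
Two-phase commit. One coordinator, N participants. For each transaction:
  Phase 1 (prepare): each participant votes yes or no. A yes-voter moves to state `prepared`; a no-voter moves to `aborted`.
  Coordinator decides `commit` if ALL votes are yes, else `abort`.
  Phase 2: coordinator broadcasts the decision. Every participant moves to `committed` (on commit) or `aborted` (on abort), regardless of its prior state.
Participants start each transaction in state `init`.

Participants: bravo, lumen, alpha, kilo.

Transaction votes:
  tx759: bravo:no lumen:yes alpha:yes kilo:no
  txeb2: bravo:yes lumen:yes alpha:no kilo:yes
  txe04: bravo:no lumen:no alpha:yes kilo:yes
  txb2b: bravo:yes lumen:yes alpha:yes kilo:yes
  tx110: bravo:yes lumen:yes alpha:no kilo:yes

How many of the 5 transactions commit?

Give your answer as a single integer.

Answer: 1

Derivation:
tx759: no from bravo, kilo -> abort (commits=0)
txeb2: no from alpha -> abort (commits=0)
txe04: no from bravo, lumen -> abort (commits=0)
txb2b: all yes -> commit (commits=1)
tx110: no from alpha -> abort (commits=1)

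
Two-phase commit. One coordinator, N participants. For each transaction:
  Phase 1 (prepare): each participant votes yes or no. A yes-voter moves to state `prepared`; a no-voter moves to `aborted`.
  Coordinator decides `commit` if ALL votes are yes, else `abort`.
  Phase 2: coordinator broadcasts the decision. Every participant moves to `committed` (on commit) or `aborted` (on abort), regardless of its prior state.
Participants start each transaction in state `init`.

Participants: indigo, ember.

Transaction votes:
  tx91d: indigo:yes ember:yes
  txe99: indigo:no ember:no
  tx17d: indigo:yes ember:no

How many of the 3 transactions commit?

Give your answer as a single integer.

Answer: 1

Derivation:
tx91d: all yes -> commit (commits=1)
txe99: no from indigo, ember -> abort (commits=1)
tx17d: no from ember -> abort (commits=1)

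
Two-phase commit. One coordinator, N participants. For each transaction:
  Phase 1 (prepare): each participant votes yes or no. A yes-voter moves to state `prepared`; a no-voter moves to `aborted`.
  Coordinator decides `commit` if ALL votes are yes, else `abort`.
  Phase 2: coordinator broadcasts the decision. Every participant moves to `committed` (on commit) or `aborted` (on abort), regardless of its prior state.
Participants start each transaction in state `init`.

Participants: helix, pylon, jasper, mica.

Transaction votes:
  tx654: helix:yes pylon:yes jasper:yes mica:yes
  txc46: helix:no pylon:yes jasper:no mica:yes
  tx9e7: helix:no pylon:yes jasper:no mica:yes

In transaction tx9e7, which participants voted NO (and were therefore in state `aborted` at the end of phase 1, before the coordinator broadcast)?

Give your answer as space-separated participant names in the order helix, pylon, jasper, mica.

Answer: helix jasper

Derivation:
Txn tx9e7 phase 1: helix no -> aborted; pylon yes -> prepared; jasper no -> aborted; mica yes -> prepared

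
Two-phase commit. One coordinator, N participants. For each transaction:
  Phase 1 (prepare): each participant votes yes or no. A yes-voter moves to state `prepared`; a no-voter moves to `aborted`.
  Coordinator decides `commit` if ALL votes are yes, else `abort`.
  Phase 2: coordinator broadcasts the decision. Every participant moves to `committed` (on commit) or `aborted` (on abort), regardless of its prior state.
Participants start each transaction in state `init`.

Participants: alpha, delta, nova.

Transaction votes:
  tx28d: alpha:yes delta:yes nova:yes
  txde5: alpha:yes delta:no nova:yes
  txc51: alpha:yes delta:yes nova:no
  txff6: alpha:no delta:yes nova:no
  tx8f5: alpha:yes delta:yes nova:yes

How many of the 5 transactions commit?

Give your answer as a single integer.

tx28d: all yes -> commit (commits=1)
txde5: no from delta -> abort (commits=1)
txc51: no from nova -> abort (commits=1)
txff6: no from alpha, nova -> abort (commits=1)
tx8f5: all yes -> commit (commits=2)

Answer: 2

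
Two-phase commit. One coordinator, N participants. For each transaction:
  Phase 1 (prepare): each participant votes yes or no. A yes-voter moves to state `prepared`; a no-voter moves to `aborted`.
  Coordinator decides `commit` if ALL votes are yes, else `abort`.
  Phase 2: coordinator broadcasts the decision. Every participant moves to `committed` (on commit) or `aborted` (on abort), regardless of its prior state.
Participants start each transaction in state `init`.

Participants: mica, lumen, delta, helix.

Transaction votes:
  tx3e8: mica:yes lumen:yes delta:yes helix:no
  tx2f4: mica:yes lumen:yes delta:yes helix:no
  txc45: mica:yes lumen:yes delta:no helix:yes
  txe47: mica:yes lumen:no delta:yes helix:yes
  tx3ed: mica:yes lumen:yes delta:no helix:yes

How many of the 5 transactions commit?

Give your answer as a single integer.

Answer: 0

Derivation:
tx3e8: no from helix -> abort (commits=0)
tx2f4: no from helix -> abort (commits=0)
txc45: no from delta -> abort (commits=0)
txe47: no from lumen -> abort (commits=0)
tx3ed: no from delta -> abort (commits=0)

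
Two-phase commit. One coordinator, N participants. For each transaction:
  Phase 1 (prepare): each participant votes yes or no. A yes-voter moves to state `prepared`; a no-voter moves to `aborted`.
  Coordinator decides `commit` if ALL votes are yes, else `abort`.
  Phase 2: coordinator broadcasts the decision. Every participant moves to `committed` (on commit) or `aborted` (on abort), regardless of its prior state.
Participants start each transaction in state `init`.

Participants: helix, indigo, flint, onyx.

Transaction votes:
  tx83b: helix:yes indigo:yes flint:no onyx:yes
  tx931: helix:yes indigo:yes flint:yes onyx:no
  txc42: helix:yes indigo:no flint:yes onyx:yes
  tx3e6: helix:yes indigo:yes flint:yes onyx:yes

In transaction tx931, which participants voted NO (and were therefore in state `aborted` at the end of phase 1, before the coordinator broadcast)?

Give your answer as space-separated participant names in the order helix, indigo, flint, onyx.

Answer: onyx

Derivation:
Txn tx931 phase 1: helix yes -> prepared; indigo yes -> prepared; flint yes -> prepared; onyx no -> aborted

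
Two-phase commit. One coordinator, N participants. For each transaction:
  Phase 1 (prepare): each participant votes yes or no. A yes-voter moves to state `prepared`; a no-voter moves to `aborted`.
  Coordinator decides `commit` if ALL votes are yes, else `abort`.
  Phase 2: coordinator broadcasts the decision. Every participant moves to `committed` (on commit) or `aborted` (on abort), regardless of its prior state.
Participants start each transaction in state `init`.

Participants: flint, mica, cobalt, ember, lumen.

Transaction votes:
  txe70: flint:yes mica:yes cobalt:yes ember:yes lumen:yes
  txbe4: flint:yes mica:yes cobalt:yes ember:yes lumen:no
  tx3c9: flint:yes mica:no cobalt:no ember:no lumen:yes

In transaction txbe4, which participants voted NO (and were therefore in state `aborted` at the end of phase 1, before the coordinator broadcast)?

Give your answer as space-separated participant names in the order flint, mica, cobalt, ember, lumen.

Txn txbe4 phase 1: flint yes -> prepared; mica yes -> prepared; cobalt yes -> prepared; ember yes -> prepared; lumen no -> aborted

Answer: lumen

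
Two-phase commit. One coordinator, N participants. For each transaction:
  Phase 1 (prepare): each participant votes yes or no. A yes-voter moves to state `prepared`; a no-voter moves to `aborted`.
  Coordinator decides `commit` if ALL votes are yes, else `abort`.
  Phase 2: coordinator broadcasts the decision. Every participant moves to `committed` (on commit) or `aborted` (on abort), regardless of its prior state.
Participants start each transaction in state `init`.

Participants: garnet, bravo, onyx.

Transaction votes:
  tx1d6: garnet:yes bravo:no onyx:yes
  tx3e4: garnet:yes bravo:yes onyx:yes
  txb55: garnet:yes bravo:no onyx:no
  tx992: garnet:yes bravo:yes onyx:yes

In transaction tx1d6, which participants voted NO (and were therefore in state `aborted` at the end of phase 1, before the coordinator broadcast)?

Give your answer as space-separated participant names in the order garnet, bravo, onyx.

Answer: bravo

Derivation:
Txn tx1d6 phase 1: garnet yes -> prepared; bravo no -> aborted; onyx yes -> prepared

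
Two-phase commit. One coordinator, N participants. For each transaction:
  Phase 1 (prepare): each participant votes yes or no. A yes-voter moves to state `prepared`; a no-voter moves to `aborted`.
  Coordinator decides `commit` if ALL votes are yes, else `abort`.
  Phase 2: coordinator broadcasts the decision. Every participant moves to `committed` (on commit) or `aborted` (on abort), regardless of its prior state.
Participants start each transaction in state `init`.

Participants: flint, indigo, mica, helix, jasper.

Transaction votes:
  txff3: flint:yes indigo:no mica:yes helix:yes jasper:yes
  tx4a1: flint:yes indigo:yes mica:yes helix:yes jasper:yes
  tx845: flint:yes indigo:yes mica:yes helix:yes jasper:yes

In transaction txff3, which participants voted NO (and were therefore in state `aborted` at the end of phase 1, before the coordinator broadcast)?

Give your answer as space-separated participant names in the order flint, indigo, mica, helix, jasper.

Answer: indigo

Derivation:
Txn txff3 phase 1: flint yes -> prepared; indigo no -> aborted; mica yes -> prepared; helix yes -> prepared; jasper yes -> prepared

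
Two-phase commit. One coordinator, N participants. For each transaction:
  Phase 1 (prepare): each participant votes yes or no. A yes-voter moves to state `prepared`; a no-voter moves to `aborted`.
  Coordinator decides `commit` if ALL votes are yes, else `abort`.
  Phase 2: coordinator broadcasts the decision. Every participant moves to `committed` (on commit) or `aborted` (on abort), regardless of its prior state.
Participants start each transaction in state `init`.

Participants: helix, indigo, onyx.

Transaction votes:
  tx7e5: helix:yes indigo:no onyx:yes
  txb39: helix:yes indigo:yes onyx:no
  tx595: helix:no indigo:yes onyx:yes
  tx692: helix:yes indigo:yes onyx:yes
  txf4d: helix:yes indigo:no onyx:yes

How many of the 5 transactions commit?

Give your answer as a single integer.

tx7e5: no from indigo -> abort (commits=0)
txb39: no from onyx -> abort (commits=0)
tx595: no from helix -> abort (commits=0)
tx692: all yes -> commit (commits=1)
txf4d: no from indigo -> abort (commits=1)

Answer: 1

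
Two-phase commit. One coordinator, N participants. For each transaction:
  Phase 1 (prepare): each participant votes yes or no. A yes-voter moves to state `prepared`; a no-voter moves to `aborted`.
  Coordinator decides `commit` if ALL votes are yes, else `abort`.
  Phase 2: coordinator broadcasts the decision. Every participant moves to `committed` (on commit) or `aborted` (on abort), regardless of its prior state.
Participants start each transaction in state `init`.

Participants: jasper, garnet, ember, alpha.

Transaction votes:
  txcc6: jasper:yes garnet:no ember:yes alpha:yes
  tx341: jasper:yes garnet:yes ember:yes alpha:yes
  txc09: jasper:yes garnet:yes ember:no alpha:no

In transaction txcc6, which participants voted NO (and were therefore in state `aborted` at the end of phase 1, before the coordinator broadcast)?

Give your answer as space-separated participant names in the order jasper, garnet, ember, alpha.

Answer: garnet

Derivation:
Txn txcc6 phase 1: jasper yes -> prepared; garnet no -> aborted; ember yes -> prepared; alpha yes -> prepared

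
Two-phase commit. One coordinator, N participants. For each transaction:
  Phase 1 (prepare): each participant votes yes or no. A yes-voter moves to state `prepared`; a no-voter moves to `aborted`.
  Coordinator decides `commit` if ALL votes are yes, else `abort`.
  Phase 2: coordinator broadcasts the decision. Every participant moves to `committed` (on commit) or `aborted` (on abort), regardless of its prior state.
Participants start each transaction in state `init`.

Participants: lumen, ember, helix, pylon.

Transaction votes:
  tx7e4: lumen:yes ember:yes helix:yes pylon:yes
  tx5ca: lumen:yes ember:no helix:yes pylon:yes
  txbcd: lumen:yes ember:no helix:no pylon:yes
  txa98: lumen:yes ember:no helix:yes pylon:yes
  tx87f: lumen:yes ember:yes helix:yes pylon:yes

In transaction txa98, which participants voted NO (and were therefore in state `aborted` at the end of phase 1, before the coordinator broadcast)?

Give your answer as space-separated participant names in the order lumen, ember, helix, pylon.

Answer: ember

Derivation:
Txn txa98 phase 1: lumen yes -> prepared; ember no -> aborted; helix yes -> prepared; pylon yes -> prepared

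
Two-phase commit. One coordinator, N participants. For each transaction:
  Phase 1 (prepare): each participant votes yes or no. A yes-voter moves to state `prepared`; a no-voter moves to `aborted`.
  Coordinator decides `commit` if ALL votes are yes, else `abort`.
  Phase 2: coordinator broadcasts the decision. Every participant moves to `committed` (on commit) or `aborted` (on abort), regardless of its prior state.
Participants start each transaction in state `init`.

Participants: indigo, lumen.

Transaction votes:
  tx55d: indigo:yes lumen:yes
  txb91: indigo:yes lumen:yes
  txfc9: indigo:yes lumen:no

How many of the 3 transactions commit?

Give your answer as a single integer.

Answer: 2

Derivation:
tx55d: all yes -> commit (commits=1)
txb91: all yes -> commit (commits=2)
txfc9: no from lumen -> abort (commits=2)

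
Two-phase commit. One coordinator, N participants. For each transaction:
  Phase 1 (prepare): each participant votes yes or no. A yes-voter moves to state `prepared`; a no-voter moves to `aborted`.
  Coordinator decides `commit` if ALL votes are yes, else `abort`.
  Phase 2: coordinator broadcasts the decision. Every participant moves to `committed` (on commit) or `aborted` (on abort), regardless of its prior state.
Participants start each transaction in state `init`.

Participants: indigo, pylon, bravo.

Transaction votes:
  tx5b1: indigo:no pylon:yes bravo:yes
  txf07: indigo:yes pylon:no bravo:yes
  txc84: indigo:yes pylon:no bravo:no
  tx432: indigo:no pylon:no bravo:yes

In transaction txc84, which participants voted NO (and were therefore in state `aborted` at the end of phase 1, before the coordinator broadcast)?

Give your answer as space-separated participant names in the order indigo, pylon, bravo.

Txn txc84 phase 1: indigo yes -> prepared; pylon no -> aborted; bravo no -> aborted

Answer: pylon bravo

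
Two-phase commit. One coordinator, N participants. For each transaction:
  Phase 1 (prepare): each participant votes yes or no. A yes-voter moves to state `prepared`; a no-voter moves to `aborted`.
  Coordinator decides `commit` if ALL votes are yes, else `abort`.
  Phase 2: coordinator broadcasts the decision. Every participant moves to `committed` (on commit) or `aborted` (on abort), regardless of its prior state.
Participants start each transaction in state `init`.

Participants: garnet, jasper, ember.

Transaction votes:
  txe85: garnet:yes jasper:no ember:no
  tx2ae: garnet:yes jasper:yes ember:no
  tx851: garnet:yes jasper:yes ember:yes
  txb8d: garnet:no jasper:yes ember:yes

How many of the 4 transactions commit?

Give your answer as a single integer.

txe85: no from jasper, ember -> abort (commits=0)
tx2ae: no from ember -> abort (commits=0)
tx851: all yes -> commit (commits=1)
txb8d: no from garnet -> abort (commits=1)

Answer: 1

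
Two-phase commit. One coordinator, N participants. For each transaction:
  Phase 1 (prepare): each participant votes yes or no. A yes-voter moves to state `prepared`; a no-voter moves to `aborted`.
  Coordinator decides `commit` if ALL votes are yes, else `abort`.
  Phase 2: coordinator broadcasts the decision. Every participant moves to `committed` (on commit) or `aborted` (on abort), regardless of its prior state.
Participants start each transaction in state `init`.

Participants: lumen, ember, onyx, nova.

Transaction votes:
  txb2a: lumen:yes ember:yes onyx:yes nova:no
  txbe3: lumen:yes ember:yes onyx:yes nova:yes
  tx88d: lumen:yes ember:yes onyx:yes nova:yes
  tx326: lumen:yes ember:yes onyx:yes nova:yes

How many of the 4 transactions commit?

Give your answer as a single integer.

Answer: 3

Derivation:
txb2a: no from nova -> abort (commits=0)
txbe3: all yes -> commit (commits=1)
tx88d: all yes -> commit (commits=2)
tx326: all yes -> commit (commits=3)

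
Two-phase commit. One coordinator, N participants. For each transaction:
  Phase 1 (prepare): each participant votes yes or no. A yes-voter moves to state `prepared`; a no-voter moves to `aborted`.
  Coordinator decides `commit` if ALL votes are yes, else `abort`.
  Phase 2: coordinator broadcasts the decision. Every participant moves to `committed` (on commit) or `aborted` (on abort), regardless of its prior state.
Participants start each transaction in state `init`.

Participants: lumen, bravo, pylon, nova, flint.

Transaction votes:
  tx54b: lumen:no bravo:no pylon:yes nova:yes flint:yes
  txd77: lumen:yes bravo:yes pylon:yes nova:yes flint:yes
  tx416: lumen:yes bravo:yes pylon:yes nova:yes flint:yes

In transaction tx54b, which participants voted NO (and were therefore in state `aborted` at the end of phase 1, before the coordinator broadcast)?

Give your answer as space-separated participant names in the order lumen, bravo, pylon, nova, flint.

Txn tx54b phase 1: lumen no -> aborted; bravo no -> aborted; pylon yes -> prepared; nova yes -> prepared; flint yes -> prepared

Answer: lumen bravo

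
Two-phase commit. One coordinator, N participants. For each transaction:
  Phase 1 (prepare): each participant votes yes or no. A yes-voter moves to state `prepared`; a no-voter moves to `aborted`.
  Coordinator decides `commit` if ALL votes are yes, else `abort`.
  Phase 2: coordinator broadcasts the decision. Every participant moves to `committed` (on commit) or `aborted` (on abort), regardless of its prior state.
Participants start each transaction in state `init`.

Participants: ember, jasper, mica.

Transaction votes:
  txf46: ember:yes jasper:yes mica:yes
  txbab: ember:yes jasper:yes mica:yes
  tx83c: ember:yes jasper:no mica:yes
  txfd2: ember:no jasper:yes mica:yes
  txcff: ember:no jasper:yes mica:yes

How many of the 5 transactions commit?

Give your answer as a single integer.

Answer: 2

Derivation:
txf46: all yes -> commit (commits=1)
txbab: all yes -> commit (commits=2)
tx83c: no from jasper -> abort (commits=2)
txfd2: no from ember -> abort (commits=2)
txcff: no from ember -> abort (commits=2)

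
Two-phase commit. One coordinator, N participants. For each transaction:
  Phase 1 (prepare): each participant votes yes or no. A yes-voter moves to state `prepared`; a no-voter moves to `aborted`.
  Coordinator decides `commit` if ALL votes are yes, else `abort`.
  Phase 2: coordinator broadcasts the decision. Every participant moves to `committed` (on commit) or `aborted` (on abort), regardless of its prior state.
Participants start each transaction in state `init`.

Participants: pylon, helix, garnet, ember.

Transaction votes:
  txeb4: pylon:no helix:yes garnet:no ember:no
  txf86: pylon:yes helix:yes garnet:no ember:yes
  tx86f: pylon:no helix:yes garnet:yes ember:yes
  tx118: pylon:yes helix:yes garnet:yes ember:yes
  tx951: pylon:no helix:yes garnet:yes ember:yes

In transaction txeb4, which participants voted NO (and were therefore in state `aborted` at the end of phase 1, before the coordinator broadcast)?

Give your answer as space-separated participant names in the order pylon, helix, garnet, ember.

Answer: pylon garnet ember

Derivation:
Txn txeb4 phase 1: pylon no -> aborted; helix yes -> prepared; garnet no -> aborted; ember no -> aborted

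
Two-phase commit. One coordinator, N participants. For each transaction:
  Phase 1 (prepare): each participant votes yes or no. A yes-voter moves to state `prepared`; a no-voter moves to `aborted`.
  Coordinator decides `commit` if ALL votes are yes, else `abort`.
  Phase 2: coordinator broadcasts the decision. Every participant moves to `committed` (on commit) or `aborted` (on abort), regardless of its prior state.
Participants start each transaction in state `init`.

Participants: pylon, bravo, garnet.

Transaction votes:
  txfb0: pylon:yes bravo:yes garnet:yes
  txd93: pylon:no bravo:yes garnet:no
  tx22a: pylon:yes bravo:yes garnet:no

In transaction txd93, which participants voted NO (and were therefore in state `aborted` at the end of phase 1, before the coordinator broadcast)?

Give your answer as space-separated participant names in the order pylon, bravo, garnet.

Txn txd93 phase 1: pylon no -> aborted; bravo yes -> prepared; garnet no -> aborted

Answer: pylon garnet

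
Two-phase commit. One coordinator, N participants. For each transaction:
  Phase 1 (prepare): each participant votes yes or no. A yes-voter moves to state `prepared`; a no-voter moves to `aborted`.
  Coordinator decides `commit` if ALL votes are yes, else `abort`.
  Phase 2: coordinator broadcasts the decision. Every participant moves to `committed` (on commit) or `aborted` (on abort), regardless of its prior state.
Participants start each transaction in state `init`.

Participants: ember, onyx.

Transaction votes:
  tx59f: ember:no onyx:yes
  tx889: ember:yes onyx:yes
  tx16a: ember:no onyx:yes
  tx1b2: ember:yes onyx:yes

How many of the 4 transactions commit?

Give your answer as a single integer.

Answer: 2

Derivation:
tx59f: no from ember -> abort (commits=0)
tx889: all yes -> commit (commits=1)
tx16a: no from ember -> abort (commits=1)
tx1b2: all yes -> commit (commits=2)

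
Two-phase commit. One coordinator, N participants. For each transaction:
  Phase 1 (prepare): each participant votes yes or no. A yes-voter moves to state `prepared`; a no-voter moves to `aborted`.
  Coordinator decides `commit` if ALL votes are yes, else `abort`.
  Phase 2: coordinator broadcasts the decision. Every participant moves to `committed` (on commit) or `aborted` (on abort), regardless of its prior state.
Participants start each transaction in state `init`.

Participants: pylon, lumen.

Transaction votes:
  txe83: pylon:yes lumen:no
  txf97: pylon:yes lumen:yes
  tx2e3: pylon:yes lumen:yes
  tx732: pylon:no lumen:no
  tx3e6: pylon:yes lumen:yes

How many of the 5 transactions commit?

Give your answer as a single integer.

Answer: 3

Derivation:
txe83: no from lumen -> abort (commits=0)
txf97: all yes -> commit (commits=1)
tx2e3: all yes -> commit (commits=2)
tx732: no from pylon, lumen -> abort (commits=2)
tx3e6: all yes -> commit (commits=3)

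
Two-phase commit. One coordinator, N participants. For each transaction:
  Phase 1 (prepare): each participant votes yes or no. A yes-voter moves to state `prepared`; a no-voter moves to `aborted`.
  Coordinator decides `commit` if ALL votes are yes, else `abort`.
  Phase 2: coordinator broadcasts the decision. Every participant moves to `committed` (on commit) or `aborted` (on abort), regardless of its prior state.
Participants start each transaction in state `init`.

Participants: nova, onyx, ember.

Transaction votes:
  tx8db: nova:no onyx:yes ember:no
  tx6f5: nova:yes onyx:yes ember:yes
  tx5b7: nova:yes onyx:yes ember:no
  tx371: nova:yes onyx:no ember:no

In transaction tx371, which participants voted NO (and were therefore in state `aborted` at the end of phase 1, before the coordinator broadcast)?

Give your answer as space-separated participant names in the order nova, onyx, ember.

Txn tx371 phase 1: nova yes -> prepared; onyx no -> aborted; ember no -> aborted

Answer: onyx ember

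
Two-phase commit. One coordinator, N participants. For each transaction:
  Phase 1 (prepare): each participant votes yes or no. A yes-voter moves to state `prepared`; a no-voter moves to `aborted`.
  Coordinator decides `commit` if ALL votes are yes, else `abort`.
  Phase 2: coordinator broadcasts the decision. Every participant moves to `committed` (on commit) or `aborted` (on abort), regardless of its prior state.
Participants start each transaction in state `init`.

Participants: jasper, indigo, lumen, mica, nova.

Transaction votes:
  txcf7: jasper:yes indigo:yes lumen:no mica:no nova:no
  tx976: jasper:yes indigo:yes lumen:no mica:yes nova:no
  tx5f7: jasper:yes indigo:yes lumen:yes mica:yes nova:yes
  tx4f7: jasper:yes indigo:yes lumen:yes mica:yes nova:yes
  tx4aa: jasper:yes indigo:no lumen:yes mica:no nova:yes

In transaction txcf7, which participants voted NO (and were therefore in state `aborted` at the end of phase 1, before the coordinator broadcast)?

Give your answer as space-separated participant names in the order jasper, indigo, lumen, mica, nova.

Txn txcf7 phase 1: jasper yes -> prepared; indigo yes -> prepared; lumen no -> aborted; mica no -> aborted; nova no -> aborted

Answer: lumen mica nova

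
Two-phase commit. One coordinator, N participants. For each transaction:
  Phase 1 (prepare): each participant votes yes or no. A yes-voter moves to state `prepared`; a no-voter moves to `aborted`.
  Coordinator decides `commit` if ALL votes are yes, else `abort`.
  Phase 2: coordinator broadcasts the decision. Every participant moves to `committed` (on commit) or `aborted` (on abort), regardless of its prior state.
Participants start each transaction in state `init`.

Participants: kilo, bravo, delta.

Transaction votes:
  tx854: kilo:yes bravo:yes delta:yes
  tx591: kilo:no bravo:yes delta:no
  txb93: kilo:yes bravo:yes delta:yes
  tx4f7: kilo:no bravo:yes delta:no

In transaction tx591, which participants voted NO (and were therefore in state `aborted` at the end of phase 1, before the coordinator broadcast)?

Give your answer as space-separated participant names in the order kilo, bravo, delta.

Answer: kilo delta

Derivation:
Txn tx591 phase 1: kilo no -> aborted; bravo yes -> prepared; delta no -> aborted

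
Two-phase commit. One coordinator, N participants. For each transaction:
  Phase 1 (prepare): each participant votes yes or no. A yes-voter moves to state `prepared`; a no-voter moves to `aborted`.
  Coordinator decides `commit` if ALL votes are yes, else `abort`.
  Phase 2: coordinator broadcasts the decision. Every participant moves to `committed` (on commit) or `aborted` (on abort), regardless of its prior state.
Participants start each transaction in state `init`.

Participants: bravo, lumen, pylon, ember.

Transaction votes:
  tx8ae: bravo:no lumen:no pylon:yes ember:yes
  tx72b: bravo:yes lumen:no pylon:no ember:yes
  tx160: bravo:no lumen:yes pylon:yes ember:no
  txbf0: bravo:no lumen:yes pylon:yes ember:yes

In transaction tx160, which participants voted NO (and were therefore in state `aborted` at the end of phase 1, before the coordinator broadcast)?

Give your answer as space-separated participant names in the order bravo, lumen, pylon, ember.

Txn tx160 phase 1: bravo no -> aborted; lumen yes -> prepared; pylon yes -> prepared; ember no -> aborted

Answer: bravo ember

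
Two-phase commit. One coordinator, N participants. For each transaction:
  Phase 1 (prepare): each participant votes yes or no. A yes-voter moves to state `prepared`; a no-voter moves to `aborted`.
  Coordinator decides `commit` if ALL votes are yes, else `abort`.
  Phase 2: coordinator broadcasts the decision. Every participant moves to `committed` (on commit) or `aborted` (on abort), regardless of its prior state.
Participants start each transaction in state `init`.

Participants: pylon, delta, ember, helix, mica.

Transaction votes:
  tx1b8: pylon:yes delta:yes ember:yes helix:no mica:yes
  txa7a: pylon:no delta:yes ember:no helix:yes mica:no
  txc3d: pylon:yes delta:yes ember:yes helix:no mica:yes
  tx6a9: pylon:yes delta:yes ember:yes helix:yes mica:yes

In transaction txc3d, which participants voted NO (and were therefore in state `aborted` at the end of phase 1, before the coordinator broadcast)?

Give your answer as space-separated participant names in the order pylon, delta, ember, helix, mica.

Txn txc3d phase 1: pylon yes -> prepared; delta yes -> prepared; ember yes -> prepared; helix no -> aborted; mica yes -> prepared

Answer: helix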